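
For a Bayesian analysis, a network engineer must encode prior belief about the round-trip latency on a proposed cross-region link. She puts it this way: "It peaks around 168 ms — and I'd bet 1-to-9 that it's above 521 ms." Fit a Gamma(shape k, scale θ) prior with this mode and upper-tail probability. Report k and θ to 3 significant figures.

k ≈ 2.48, θ ≈ 114

Gamma(k,θ) with k>1 has mode (k−1)θ, so θ = 168/(k−1).
Need P(X < 521) = 0.9 with θ tied to k this way. Start at k = 2, θ = 168: P(X<521) ≈ 0.815.
Too low — raise k to concentrate. Iterating converges to k ≈ 2.48.
Then θ = 168/(2.48−1) ≈ 114.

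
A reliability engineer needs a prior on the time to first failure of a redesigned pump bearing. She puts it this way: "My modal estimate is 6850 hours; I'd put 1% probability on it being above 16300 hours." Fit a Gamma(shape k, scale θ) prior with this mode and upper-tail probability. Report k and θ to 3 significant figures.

k ≈ 7.31, θ ≈ 1090

Gamma(k,θ) with k>1 has mode (k−1)θ, so θ = 6850/(k−1).
Need P(X < 16300) = 0.99 with θ tied to k this way. Start at k = 2, θ = 6850: P(X<16300) ≈ 0.687.
Too low — raise k to concentrate. Iterating converges to k ≈ 7.31.
Then θ = 6850/(7.31−1) ≈ 1090.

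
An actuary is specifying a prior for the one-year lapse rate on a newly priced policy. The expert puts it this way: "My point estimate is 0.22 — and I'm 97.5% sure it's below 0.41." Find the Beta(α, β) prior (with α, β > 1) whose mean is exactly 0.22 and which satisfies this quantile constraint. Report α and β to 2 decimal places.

α ≈ 4.86, β ≈ 17.23

With mean 0.22 fixed, write α = 0.22s, β = 0.78s where s = α+β.
Need P(θ < 0.41) = 0.975 under Beta(0.22s, 0.78s). Normal approximation: (q−m)/√(m(1−m)/s) ≈ z_{0.975} = 1.96, so s ≈ 0.22·0.78·(1.96)²/(0.41−0.22)² = 18.3.
At s = 18.3: P(θ<0.41) ≈ 0.964. Adjusting to match 0.975 gives s ≈ 22.08.
So α = 0.22·22.08 ≈ 4.86, β = 0.78·22.08 ≈ 17.23.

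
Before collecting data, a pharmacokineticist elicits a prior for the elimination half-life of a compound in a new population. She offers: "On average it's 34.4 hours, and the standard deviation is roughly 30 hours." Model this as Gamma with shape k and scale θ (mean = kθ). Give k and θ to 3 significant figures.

k ≈ 1.31, θ ≈ 26.2

For Gamma(k, scale θ): mean = kθ, variance = kθ², so CV = 1/√k.
CV = SD/mean = 30/34.4 = 0.8721, hence k = 1/CV² = 1.31.
Then θ = mean/k = 34.4/1.31 = 26.2.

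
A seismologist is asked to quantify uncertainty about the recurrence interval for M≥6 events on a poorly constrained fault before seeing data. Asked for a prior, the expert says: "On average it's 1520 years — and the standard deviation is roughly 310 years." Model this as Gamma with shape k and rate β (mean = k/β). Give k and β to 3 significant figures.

k ≈ 24, β ≈ 0.0158

For Gamma(k, rate β): mean = k/β, variance = k/β², so CV = 1/√k.
CV = SD/mean = 310/1520 = 0.2039, hence k = 1/CV² = 24.
Then β = k/mean = 24/1520 = 0.0158.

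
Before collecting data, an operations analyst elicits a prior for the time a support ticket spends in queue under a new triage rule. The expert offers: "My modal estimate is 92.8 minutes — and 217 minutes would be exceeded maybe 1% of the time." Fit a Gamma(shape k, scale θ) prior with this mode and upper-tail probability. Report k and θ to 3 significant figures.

k ≈ 7.6, θ ≈ 14.1

Gamma(k,θ) with k>1 has mode (k−1)θ, so θ = 92.8/(k−1).
Need P(X < 217) = 0.99 with θ tied to k this way. Start at k = 2, θ = 92.8: P(X<217) ≈ 0.678.
Too low — raise k to concentrate. Iterating converges to k ≈ 7.6.
Then θ = 92.8/(7.6−1) ≈ 14.1.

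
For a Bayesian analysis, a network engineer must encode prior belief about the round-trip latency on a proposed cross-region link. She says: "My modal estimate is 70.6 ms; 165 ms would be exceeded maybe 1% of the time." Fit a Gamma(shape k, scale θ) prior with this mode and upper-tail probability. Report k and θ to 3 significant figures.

k ≈ 7.61, θ ≈ 10.7

Gamma(k,θ) with k>1 has mode (k−1)θ, so θ = 70.6/(k−1).
Need P(X < 165) = 0.99 with θ tied to k this way. Start at k = 2, θ = 70.6: P(X<165) ≈ 0.678.
Too low — raise k to concentrate. Iterating converges to k ≈ 7.61.
Then θ = 70.6/(7.61−1) ≈ 10.7.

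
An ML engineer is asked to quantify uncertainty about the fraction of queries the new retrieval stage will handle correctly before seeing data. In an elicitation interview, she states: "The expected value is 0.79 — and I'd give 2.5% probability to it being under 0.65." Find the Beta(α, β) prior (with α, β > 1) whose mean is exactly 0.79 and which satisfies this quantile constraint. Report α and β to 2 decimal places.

With mean 0.79 fixed, write α = 0.79s, β = 0.21s where s = α+β.
Need P(θ < 0.65) = 0.025 under Beta(0.79s, 0.21s). Normal approximation: (q−m)/√(m(1−m)/s) ≈ z_{0.025} = -1.96, so s ≈ 0.79·0.21·(-1.96)²/(0.65−0.79)² = 32.5.
At s = 32.5: P(θ<0.65) ≈ 0.035. Adjusting to match 0.025 gives s ≈ 38.48.
So α = 0.79·38.48 ≈ 30.40, β = 0.21·38.48 ≈ 8.08.

α ≈ 30.40, β ≈ 8.08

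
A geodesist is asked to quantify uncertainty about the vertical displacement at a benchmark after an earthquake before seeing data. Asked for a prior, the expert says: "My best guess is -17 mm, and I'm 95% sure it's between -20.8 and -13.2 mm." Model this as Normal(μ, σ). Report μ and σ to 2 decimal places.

A symmetric 95% interval runs μ ± z·σ with z = 1.96.
Half-width = 3.8, so σ = 3.8/1.96 = 1.94.
μ is the stated best guess, -17.00.

μ = -17.00, σ = 1.94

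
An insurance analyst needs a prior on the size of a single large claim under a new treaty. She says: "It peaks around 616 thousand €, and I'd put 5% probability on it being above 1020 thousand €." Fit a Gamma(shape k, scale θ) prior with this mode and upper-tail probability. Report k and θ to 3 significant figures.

k ≈ 12, θ ≈ 56.1

Gamma(k,θ) with k>1 has mode (k−1)θ, so θ = 616/(k−1).
Need P(X < 1020) = 0.95 with θ tied to k this way. Start at k = 2, θ = 616: P(X<1020) ≈ 0.493.
Too low — raise k to concentrate. Iterating converges to k ≈ 12.
Then θ = 616/(12−1) ≈ 56.1.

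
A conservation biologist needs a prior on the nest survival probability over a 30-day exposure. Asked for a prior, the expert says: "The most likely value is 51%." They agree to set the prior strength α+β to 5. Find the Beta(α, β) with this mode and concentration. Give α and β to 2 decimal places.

For α,β > 1 the Beta mode is (α−1)/(α+β−2). With α+β = 5, the mode is (α−1)/3.
Set (α−1)/3 = 0.51 → α = 1 + 0.51·3 = 2.53.
β = 5 − α = 2.47.

α = 2.53, β = 2.47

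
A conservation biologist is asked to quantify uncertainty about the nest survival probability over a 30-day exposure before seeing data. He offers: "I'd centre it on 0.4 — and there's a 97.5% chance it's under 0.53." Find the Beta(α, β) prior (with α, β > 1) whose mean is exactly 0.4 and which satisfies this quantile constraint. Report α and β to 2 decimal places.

With mean 0.4 fixed, write α = 0.4s, β = 0.6s where s = α+β.
Need P(θ < 0.53) = 0.975 under Beta(0.4s, 0.6s). Normal approximation: (q−m)/√(m(1−m)/s) ≈ z_{0.975} = 1.96, so s ≈ 0.4·0.6·(1.96)²/(0.53−0.4)² = 54.6.
At s = 54.6: P(θ<0.53) ≈ 0.973. Adjusting to match 0.975 gives s ≈ 56.03.
So α = 0.4·56.03 ≈ 22.41, β = 0.6·56.03 ≈ 33.62.

α ≈ 22.41, β ≈ 33.62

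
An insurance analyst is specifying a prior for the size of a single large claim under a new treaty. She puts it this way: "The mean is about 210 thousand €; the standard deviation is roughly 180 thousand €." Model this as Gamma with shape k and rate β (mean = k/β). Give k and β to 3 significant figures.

For Gamma(k, rate β): mean = k/β, variance = k/β², so CV = 1/√k.
CV = SD/mean = 180/210 = 0.8571, hence k = 1/CV² = 1.36.
Then β = k/mean = 1.36/210 = 0.00648.

k ≈ 1.36, β ≈ 0.00648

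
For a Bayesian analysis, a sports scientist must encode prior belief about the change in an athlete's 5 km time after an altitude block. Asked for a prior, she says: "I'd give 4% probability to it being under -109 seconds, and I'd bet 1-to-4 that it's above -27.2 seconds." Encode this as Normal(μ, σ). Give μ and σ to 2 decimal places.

μ = -53.76, σ = 31.55

The p-quantile of Normal(μ,σ) is μ + z_p·σ, with z_{0.04} = -1.751 and z_{0.8} = 0.8416.
Eliminate σ: μ = (z₂·x₁ − z₁·x₂)/(z₂ − z₁) = (0.8416·-109 − (-1.751)·-27.2)/2.592 = -53.76.
Then σ = (x₂ − x₁)/(z₂ − z₁) = (-27.2 − -109)/2.592 = 31.55.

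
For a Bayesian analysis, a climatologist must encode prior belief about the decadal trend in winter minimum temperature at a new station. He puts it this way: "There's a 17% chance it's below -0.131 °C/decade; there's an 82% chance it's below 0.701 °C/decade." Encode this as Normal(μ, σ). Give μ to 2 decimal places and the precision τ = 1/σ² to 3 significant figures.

μ = 0.29, τ = 5.05

For Normal(μ,σ), the p-quantile is μ + z_p·σ. Here z_{0.17} = -0.9542, z_{0.82} = 0.9154.
So -0.131 = μ − 0.9542σ and 0.701 = μ + 0.9154σ.
Subtracting: σ = (0.701 − -0.131)/(0.9154 − (-0.9542)) = 0.45.
Then μ = -0.131 − (-0.9542)·0.45 = 0.29.
Precision τ = 1/σ² = 1/0.445² = 5.05.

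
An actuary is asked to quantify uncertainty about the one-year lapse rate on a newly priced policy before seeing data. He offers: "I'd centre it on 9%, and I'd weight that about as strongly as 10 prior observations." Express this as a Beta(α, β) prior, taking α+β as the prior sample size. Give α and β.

Under the effective-sample-size interpretation, Beta(α, β) has prior mean α/(α+β) and prior sample size α+β.
So α+β = 10 and α/(α+β) = 0.09, giving α = 0.09·10 = 0.9 and β = 10 − 0.9 = 9.1.

α = 0.9, β = 9.1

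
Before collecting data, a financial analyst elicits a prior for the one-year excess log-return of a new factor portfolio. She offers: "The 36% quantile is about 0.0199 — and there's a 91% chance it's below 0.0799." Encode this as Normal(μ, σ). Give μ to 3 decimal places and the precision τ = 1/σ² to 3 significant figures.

μ = 0.033, τ = 802

For Normal(μ,σ), the p-quantile is μ + z_p·σ. Here z_{0.36} = -0.3585, z_{0.91} = 1.341.
So 0.0199 = μ − 0.3585σ and 0.0799 = μ + 1.341σ.
Subtracting: σ = (0.0799 − 0.0199)/(1.341 − (-0.3585)) = 0.035.
Then μ = 0.0199 − (-0.3585)·0.035 = 0.033.
Precision τ = 1/σ² = 1/0.03531² = 802.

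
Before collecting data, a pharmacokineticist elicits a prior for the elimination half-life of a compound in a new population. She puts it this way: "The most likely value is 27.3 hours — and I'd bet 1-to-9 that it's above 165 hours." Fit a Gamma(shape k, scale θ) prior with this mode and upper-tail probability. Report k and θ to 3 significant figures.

k ≈ 1.52, θ ≈ 52.2

Gamma(k,θ) with k>1 has mode (k−1)θ, so θ = 27.3/(k−1).
Need P(X < 165) = 0.9 with θ tied to k this way. Start at k = 2, θ = 27.3: P(X<165) ≈ 0.983.
Too high — lower k to spread out. Iterating converges to k ≈ 1.52.
Then θ = 27.3/(1.52−1) ≈ 52.2.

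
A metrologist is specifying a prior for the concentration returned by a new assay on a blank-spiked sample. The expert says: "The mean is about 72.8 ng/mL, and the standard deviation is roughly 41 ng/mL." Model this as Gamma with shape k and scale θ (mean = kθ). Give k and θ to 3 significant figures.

For Gamma(k, scale θ): mean = kθ, variance = kθ², so CV = 1/√k.
CV = SD/mean = 41/72.8 = 0.5632, hence k = 1/CV² = 3.15.
Then θ = mean/k = 72.8/3.15 = 23.1.

k ≈ 3.15, θ ≈ 23.1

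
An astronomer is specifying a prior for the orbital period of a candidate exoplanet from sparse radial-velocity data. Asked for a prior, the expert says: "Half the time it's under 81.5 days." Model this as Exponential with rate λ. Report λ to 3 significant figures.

Exponential median = ln 2 / λ, so λ = ln 2 / 81.5 = 0.0085.

λ ≈ 0.0085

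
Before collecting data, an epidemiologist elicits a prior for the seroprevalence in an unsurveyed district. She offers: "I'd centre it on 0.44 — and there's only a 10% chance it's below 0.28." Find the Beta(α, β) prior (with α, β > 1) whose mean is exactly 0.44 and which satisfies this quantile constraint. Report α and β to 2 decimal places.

α ≈ 6.63, β ≈ 8.44

With mean 0.44 fixed, write α = 0.44s, β = 0.56s where s = α+β.
Need P(θ < 0.28) = 0.1 under Beta(0.44s, 0.56s). Normal approximation: (q−m)/√(m(1−m)/s) ≈ z_{0.1} = -1.28, so s ≈ 0.44·0.56·(-1.28)²/(0.28−0.44)² = 15.8.
At s = 15.8: P(θ<0.28) ≈ 0.094. Adjusting to match 0.1 gives s ≈ 15.08.
So α = 0.44·15.08 ≈ 6.63, β = 0.56·15.08 ≈ 8.44.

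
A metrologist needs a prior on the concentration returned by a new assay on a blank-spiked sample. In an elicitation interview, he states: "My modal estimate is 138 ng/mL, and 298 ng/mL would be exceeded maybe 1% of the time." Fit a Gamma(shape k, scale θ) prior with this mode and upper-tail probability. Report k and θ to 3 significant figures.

Gamma(k,θ) with k>1 has mode (k−1)θ, so θ = 138/(k−1).
Need P(X < 298) = 0.99 with θ tied to k this way. Start at k = 2, θ = 138: P(X<298) ≈ 0.635.
Too low — raise k to concentrate. Iterating converges to k ≈ 9.17.
Then θ = 138/(9.17−1) ≈ 16.9.

k ≈ 9.17, θ ≈ 16.9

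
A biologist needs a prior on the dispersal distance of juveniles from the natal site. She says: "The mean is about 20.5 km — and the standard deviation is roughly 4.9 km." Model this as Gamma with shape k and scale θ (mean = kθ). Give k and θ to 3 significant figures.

For Gamma(k, scale θ): mean = kθ, variance = kθ², so CV = 1/√k.
CV = SD/mean = 4.9/20.5 = 0.239, hence k = 1/CV² = 17.5.
Then θ = mean/k = 20.5/17.5 = 1.17.

k ≈ 17.5, θ ≈ 1.17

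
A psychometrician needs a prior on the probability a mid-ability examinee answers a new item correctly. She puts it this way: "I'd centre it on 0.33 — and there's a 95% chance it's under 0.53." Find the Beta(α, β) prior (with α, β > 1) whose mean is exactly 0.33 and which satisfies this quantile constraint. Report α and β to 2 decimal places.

With mean 0.33 fixed, write α = 0.33s, β = 0.67s where s = α+β.
Need P(θ < 0.53) = 0.95 under Beta(0.33s, 0.67s). Normal approximation: (q−m)/√(m(1−m)/s) ≈ z_{0.95} = 1.64, so s ≈ 0.33·0.67·(1.64)²/(0.53−0.33)² = 15.0.
At s = 15.0: P(θ<0.53) ≈ 0.945. Adjusting to match 0.95 gives s ≈ 15.97.
So α = 0.33·15.97 ≈ 5.27, β = 0.67·15.97 ≈ 10.70.

α ≈ 5.27, β ≈ 10.70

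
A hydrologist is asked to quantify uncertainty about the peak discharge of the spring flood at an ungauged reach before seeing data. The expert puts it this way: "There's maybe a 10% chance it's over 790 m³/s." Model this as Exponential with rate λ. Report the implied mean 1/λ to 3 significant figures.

P(T > 790.0) = e^(−λ·790.0) = 0.1, so λ = −ln(0.1)/790.0 = 0.00291.
Mean = 1/λ = 343 m³/s.

mean ≈ 343 m³/s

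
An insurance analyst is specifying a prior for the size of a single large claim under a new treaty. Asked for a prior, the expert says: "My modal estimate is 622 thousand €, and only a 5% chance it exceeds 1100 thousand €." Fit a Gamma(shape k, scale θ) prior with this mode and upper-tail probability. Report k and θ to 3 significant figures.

k ≈ 9.58, θ ≈ 72.5

Gamma(k,θ) with k>1 has mode (k−1)θ, so θ = 622/(k−1).
Need P(X < 1100) = 0.95 with θ tied to k this way. Start at k = 2, θ = 622: P(X<1100) ≈ 0.528.
Too low — raise k to concentrate. Iterating converges to k ≈ 9.58.
Then θ = 622/(9.58−1) ≈ 72.5.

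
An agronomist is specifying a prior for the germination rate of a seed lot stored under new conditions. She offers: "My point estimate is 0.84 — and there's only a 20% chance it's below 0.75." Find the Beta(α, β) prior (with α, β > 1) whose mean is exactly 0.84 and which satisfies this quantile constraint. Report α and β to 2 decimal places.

α ≈ 7.62, β ≈ 1.45

With mean 0.84 fixed, write α = 0.84s, β = 0.16s where s = α+β.
Need P(θ < 0.75) = 0.2 under Beta(0.84s, 0.16s). Normal approximation: (q−m)/√(m(1−m)/s) ≈ z_{0.2} = -0.842, so s ≈ 0.84·0.16·(-0.842)²/(0.75−0.84)² = 11.8.
At s = 11.8: P(θ<0.75) ≈ 0.182. Adjusting to match 0.2 gives s ≈ 9.07.
So α = 0.84·9.07 ≈ 7.62, β = 0.16·9.07 ≈ 1.45.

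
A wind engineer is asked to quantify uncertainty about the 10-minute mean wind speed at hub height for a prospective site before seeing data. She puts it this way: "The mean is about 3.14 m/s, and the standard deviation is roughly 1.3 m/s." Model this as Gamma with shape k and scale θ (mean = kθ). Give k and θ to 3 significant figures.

For Gamma(k, scale θ): mean = kθ, variance = kθ², so CV = 1/√k.
CV = SD/mean = 1.3/3.14 = 0.414, hence k = 1/CV² = 5.83.
Then θ = mean/k = 3.14/5.83 = 0.538.

k ≈ 5.83, θ ≈ 0.538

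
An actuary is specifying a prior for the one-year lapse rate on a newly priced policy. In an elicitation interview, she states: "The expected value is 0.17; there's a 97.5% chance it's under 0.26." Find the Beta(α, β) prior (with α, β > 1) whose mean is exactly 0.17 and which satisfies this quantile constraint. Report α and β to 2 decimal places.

With mean 0.17 fixed, write α = 0.17s, β = 0.83s where s = α+β.
Need P(θ < 0.26) = 0.975 under Beta(0.17s, 0.83s). Normal approximation: (q−m)/√(m(1−m)/s) ≈ z_{0.975} = 1.96, so s ≈ 0.17·0.83·(1.96)²/(0.26−0.17)² = 66.9.
At s = 66.9: P(θ<0.26) ≈ 0.966. Adjusting to match 0.975 gives s ≈ 78.52.
So α = 0.17·78.52 ≈ 13.35, β = 0.83·78.52 ≈ 65.17.

α ≈ 13.35, β ≈ 65.17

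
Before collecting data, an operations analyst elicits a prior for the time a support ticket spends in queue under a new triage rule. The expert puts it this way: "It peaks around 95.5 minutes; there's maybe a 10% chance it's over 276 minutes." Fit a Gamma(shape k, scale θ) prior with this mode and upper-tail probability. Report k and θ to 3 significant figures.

Gamma(k,θ) with k>1 has mode (k−1)θ, so θ = 95.5/(k−1).
Need P(X < 276) = 0.9 with θ tied to k this way. Start at k = 2, θ = 95.5: P(X<276) ≈ 0.784.
Too low — raise k to concentrate. Iterating converges to k ≈ 2.69.
Then θ = 95.5/(2.69−1) ≈ 56.4.

k ≈ 2.69, θ ≈ 56.4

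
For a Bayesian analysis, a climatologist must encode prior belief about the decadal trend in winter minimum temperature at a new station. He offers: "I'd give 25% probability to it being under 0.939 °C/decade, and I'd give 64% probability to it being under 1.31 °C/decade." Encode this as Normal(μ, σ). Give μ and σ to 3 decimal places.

μ = 1.181, σ = 0.359

The p-quantile of Normal(μ,σ) is μ + z_p·σ, with z_{0.25} = -0.6745 and z_{0.64} = 0.3585.
Eliminate σ: μ = (z₂·x₁ − z₁·x₂)/(z₂ − z₁) = (0.3585·0.939 − (-0.6745)·1.31)/1.033 = 1.181.
Then σ = (x₂ − x₁)/(z₂ − z₁) = (1.31 − 0.939)/1.033 = 0.359.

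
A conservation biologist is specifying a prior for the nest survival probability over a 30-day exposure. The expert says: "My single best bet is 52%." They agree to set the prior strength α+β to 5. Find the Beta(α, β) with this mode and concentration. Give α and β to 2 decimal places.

For α,β > 1 the Beta mode is (α−1)/(α+β−2). With α+β = 5, the mode is (α−1)/3.
Set (α−1)/3 = 0.52 → α = 1 + 0.52·3 = 2.56.
β = 5 − α = 2.44.

α = 2.56, β = 2.44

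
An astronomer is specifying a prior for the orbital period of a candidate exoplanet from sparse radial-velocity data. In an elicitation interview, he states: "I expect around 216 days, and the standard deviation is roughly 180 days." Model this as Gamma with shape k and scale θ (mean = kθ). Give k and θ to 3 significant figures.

For Gamma(k, scale θ): mean = kθ, variance = kθ², so CV = 1/√k.
CV = SD/mean = 180/216 = 0.8333, hence k = 1/CV² = 1.44.
Then θ = mean/k = 216/1.44 = 150.

k ≈ 1.44, θ ≈ 150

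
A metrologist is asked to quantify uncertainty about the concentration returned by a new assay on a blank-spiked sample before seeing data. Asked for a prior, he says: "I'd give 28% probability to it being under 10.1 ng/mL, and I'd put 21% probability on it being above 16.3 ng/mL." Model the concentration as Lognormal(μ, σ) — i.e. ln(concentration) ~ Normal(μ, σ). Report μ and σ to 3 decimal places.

μ ≈ 2.513, σ ≈ 0.345

If T ~ Lognormal(μ,σ) then ln T ~ Normal(μ,σ), so the p-quantile of ln T is μ + z_p·σ.
ln(10.1) = 2.313 and ln(16.3) = 2.791; z_{0.28} = -0.5828, z_{0.79} = 0.8064.
σ = (2.791 − 2.313)/(0.8064 − (-0.5828)) = 0.345.
μ = 2.313 − (-0.5828)·0.345 = 2.513.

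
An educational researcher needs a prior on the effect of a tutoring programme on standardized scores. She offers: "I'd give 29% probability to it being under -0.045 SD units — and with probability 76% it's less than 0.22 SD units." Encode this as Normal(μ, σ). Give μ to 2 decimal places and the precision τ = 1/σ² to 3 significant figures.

The p-quantile of Normal(μ,σ) is μ + z_p·σ, with z_{0.29} = -0.5534 and z_{0.76} = 0.7063.
Eliminate σ: μ = (z₂·x₁ − z₁·x₂)/(z₂ − z₁) = (0.7063·-0.045 − (-0.5534)·0.22)/1.26 = 0.07.
Then σ = (x₂ − x₁)/(z₂ − z₁) = (0.22 − -0.045)/1.26 = 0.21.
Precision τ = 1/σ² = 1/0.2104² = 22.6.

μ = 0.07, τ = 22.6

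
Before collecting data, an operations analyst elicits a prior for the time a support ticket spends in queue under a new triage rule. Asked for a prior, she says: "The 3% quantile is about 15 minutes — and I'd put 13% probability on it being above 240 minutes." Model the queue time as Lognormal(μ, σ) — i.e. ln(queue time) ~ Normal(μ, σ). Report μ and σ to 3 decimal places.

μ ≈ 4.442, σ ≈ 0.922

If T ~ Lognormal(μ,σ) then ln T ~ Normal(μ,σ), so the p-quantile of ln T is μ + z_p·σ.
ln(15) = 2.708 and ln(240) = 5.481; z_{0.03} = -1.881, z_{0.87} = 1.126.
σ = (5.481 − 2.708)/(1.126 − (-1.881)) = 0.922.
μ = 2.708 − (-1.881)·0.922 = 4.442.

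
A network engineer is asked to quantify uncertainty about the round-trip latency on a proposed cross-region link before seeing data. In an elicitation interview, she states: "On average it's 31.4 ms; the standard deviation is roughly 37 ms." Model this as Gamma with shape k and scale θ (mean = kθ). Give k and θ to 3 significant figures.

k ≈ 0.72, θ ≈ 43.6

For Gamma(k, scale θ): mean = kθ, variance = kθ², so CV = 1/√k.
CV = SD/mean = 37/31.4 = 1.178, hence k = 1/CV² = 0.72.
Then θ = mean/k = 31.4/0.72 = 43.6.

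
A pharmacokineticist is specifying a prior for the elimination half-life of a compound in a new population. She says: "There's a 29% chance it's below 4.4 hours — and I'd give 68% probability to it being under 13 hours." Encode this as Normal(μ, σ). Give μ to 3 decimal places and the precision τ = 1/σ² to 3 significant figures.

μ = 9.061, τ = 0.0141

The p-quantile of Normal(μ,σ) is μ + z_p·σ, with z_{0.29} = -0.5534 and z_{0.68} = 0.4677.
Eliminate σ: μ = (z₂·x₁ − z₁·x₂)/(z₂ − z₁) = (0.4677·4.4 − (-0.5534)·13)/1.021 = 9.061.
Then σ = (x₂ − x₁)/(z₂ − z₁) = (13 − 4.4)/1.021 = 8.422.
Precision τ = 1/σ² = 1/8.422² = 0.0141.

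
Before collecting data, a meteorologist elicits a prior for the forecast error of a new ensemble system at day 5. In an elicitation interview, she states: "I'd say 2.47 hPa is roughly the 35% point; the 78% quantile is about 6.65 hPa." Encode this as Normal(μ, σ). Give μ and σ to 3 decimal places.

The p-quantile of Normal(μ,σ) is μ + z_p·σ, with z_{0.35} = -0.3853 and z_{0.78} = 0.7722.
Eliminate σ: μ = (z₂·x₁ − z₁·x₂)/(z₂ − z₁) = (0.7722·2.47 − (-0.3853)·6.65)/1.158 = 3.861.
Then σ = (x₂ − x₁)/(z₂ − z₁) = (6.65 − 2.47)/1.158 = 3.611.

μ = 3.861, σ = 3.611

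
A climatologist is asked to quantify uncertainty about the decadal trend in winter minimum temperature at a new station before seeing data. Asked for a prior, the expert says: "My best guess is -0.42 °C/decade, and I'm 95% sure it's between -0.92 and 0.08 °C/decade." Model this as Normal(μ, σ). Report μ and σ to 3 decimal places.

A symmetric 95% interval runs μ ± z·σ with z = 1.96.
Half-width = 0.5, so σ = 0.5/1.96 = 0.255.
μ is the stated best guess, -0.420.

μ = -0.420, σ = 0.255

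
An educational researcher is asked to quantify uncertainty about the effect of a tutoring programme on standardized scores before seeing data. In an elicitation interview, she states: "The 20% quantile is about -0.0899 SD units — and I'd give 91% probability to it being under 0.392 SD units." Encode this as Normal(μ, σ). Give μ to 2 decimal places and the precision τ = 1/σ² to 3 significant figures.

μ = 0.10, τ = 20.5

The p-quantile of Normal(μ,σ) is μ + z_p·σ, with z_{0.2} = -0.8416 and z_{0.91} = 1.341.
Eliminate σ: μ = (z₂·x₁ − z₁·x₂)/(z₂ − z₁) = (1.341·-0.0899 − (-0.8416)·0.392)/2.182 = 0.10.
Then σ = (x₂ − x₁)/(z₂ − z₁) = (0.392 − -0.0899)/2.182 = 0.22.
Precision τ = 1/σ² = 1/0.2208² = 20.5.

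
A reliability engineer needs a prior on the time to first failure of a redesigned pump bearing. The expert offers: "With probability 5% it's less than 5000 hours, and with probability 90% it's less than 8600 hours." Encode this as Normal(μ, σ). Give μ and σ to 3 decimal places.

The p-quantile of Normal(μ,σ) is μ + z_p·σ, with z_{0.05} = -1.645 and z_{0.9} = 1.282.
Eliminate σ: μ = (z₂·x₁ − z₁·x₂)/(z₂ − z₁) = (1.282·5000 − (-1.645)·8600)/2.926 = 7023.463.
Then σ = (x₂ − x₁)/(z₂ − z₁) = (8600 − 5000)/2.926 = 1230.178.

μ = 7023.463, σ = 1230.178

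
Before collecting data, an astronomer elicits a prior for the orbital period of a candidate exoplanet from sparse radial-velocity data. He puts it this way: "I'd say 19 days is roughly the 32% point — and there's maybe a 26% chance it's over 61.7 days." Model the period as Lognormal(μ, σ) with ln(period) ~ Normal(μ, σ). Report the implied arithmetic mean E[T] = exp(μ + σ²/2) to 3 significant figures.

If T ~ Lognormal(μ,σ) then ln T ~ Normal(μ,σ), so the p-quantile of ln T is μ + z_p·σ.
ln(19) = 2.944 and ln(61.7) = 4.122; z_{0.32} = -0.4677, z_{0.74} = 0.6433.
σ = (4.122 − 2.944)/(0.6433 − (-0.4677)) = 1.060.
μ = 2.944 − (-0.4677)·1.060 = 3.440.
E[T] = exp(μ + σ²/2) = exp(3.440 + 0.5619) = 54.7 days.

E[T] ≈ 54.7 days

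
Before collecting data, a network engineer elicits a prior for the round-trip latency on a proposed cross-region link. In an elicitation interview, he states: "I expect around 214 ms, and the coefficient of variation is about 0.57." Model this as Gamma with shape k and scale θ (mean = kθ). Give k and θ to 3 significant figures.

k ≈ 3.08, θ ≈ 69.5

For Gamma(k, scale θ): mean = kθ, variance = kθ², so CV = 1/√k.
CV = 0.57, hence k = 1/CV² = 3.08.
Then θ = mean/k = 214/3.08 = 69.5.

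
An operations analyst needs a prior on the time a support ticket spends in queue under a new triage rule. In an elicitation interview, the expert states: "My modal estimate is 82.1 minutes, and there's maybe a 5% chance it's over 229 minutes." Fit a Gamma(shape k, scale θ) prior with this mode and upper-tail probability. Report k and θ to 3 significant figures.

Gamma(k,θ) with k>1 has mode (k−1)θ, so θ = 82.1/(k−1).
Need P(X < 229) = 0.95 with θ tied to k this way. Start at k = 2, θ = 82.1: P(X<229) ≈ 0.767.
Too low — raise k to concentrate. Iterating converges to k ≈ 3.55.
Then θ = 82.1/(3.55−1) ≈ 32.3.

k ≈ 3.55, θ ≈ 32.3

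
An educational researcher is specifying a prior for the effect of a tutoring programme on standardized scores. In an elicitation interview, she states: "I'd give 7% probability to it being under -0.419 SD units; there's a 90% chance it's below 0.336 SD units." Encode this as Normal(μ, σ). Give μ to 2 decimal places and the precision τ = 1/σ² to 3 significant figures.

For Normal(μ,σ), the p-quantile is μ + z_p·σ. Here z_{0.07} = -1.476, z_{0.9} = 1.282.
So -0.419 = μ − 1.476σ and 0.336 = μ + 1.282σ.
Subtracting: σ = (0.336 − -0.419)/(1.282 − (-1.476)) = 0.27.
Then μ = -0.419 − (-1.476)·0.27 = -0.01.
Precision τ = 1/σ² = 1/0.2738² = 13.3.

μ = -0.01, τ = 13.3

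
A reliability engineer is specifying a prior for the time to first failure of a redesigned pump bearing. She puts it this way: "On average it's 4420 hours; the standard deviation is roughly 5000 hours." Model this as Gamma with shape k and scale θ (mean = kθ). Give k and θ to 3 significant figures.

k ≈ 0.781, θ ≈ 5660

For Gamma(k, scale θ): mean = kθ, variance = kθ², so CV = 1/√k.
CV = SD/mean = 5000/4420 = 1.131, hence k = 1/CV² = 0.781.
Then θ = mean/k = 4420/0.781 = 5660.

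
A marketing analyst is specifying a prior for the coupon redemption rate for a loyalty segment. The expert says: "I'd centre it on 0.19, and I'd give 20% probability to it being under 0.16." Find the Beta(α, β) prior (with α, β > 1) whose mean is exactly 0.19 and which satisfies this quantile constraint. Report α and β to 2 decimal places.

With mean 0.19 fixed, write α = 0.19s, β = 0.81s where s = α+β.
Need P(θ < 0.16) = 0.2 under Beta(0.19s, 0.81s). Normal approximation: (q−m)/√(m(1−m)/s) ≈ z_{0.2} = -0.842, so s ≈ 0.19·0.81·(-0.842)²/(0.16−0.19)² = 121.1.
At s = 121.1: P(θ<0.16) ≈ 0.203. Adjusting to match 0.2 gives s ≈ 124.34.
So α = 0.19·124.34 ≈ 23.63, β = 0.81·124.34 ≈ 100.72.

α ≈ 23.63, β ≈ 100.72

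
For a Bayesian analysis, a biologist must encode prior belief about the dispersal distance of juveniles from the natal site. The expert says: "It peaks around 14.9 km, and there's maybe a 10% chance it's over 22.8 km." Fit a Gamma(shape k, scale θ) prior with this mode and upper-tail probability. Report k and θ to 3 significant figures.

k ≈ 11.3, θ ≈ 1.44

Gamma(k,θ) with k>1 has mode (k−1)θ, so θ = 14.9/(k−1).
Need P(X < 22.8) = 0.9 with θ tied to k this way. Start at k = 2, θ = 14.9: P(X<22.8) ≈ 0.452.
Too low — raise k to concentrate. Iterating converges to k ≈ 11.3.
Then θ = 14.9/(11.3−1) ≈ 1.44.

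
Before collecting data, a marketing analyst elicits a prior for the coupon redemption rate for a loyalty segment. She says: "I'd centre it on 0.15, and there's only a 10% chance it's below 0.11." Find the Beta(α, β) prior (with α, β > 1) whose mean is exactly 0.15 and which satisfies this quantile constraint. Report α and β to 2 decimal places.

With mean 0.15 fixed, write α = 0.15s, β = 0.85s where s = α+β.
Need P(θ < 0.11) = 0.1 under Beta(0.15s, 0.85s). Normal approximation: (q−m)/√(m(1−m)/s) ≈ z_{0.1} = -1.28, so s ≈ 0.15·0.85·(-1.28)²/(0.11−0.15)² = 130.9.
At s = 130.9: P(θ<0.11) ≈ 0.091. Adjusting to match 0.1 gives s ≈ 121.60.
So α = 0.15·121.60 ≈ 18.24, β = 0.85·121.60 ≈ 103.36.

α ≈ 18.24, β ≈ 103.36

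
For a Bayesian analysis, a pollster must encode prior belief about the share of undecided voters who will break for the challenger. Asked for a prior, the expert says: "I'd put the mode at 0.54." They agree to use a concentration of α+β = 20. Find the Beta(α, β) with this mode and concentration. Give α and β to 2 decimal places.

α = 10.72, β = 9.28

For α,β > 1 the Beta mode is (α−1)/(α+β−2). With α+β = 20, the mode is (α−1)/18.
Set (α−1)/18 = 0.54 → α = 1 + 0.54·18 = 10.72.
β = 20 − α = 9.28.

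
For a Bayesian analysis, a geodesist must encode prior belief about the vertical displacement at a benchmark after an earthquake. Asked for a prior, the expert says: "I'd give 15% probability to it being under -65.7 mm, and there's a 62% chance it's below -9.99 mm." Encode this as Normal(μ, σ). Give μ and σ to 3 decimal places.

The p-quantile of Normal(μ,σ) is μ + z_p·σ, with z_{0.15} = -1.036 and z_{0.62} = 0.3055.
Eliminate σ: μ = (z₂·x₁ − z₁·x₂)/(z₂ − z₁) = (0.3055·-65.7 − (-1.036)·-9.99)/1.342 = -22.672.
Then σ = (x₂ − x₁)/(z₂ − z₁) = (-9.99 − -65.7)/1.342 = 41.515.

μ = -22.672, σ = 41.515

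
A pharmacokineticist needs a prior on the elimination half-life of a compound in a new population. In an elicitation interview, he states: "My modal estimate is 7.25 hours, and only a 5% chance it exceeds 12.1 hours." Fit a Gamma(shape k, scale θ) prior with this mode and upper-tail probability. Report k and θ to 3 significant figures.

Gamma(k,θ) with k>1 has mode (k−1)θ, so θ = 7.25/(k−1).
Need P(X < 12.1) = 0.95 with θ tied to k this way. Start at k = 2, θ = 7.25: P(X<12.1) ≈ 0.497.
Too low — raise k to concentrate. Iterating converges to k ≈ 11.6.
Then θ = 7.25/(11.6−1) ≈ 0.681.

k ≈ 11.6, θ ≈ 0.681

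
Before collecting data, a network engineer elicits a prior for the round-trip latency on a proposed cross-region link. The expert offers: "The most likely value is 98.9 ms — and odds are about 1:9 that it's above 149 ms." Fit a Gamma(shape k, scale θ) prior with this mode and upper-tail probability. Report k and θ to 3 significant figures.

Gamma(k,θ) with k>1 has mode (k−1)θ, so θ = 98.9/(k−1).
Need P(X < 149) = 0.9 with θ tied to k this way. Start at k = 2, θ = 98.9: P(X<149) ≈ 0.444.
Too low — raise k to concentrate. Iterating converges to k ≈ 12.1.
Then θ = 98.9/(12.1−1) ≈ 8.93.

k ≈ 12.1, θ ≈ 8.93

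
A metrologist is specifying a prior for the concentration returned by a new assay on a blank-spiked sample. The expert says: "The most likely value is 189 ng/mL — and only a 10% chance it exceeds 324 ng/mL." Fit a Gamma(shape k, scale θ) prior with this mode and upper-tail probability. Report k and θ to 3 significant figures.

k ≈ 7.52, θ ≈ 29

Gamma(k,θ) with k>1 has mode (k−1)θ, so θ = 189/(k−1).
Need P(X < 324) = 0.9 with θ tied to k this way. Start at k = 2, θ = 189: P(X<324) ≈ 0.511.
Too low — raise k to concentrate. Iterating converges to k ≈ 7.52.
Then θ = 189/(7.52−1) ≈ 29.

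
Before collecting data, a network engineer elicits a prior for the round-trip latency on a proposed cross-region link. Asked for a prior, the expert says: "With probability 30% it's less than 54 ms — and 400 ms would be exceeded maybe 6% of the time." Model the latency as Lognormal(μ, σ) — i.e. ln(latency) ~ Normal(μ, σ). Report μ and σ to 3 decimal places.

If T ~ Lognormal(μ,σ) then ln T ~ Normal(μ,σ), so the p-quantile of ln T is μ + z_p·σ.
ln(54) = 3.989 and ln(400) = 5.991; z_{0.3} = -0.5244, z_{0.94} = 1.555.
σ = (5.991 − 3.989)/(1.555 − (-0.5244)) = 0.963.
μ = 3.989 − (-0.5244)·0.963 = 4.494.

μ ≈ 4.494, σ ≈ 0.963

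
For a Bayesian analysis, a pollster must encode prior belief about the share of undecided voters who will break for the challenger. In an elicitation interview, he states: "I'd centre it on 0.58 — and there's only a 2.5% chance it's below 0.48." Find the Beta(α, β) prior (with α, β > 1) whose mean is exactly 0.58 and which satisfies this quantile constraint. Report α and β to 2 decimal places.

With mean 0.58 fixed, write α = 0.58s, β = 0.42s where s = α+β.
Need P(θ < 0.48) = 0.025 under Beta(0.58s, 0.42s). Normal approximation: (q−m)/√(m(1−m)/s) ≈ z_{0.025} = -1.96, so s ≈ 0.58·0.42·(-1.96)²/(0.48−0.58)² = 93.6.
At s = 93.6: P(θ<0.48) ≈ 0.026. Adjusting to match 0.025 gives s ≈ 95.18.
So α = 0.58·95.18 ≈ 55.20, β = 0.42·95.18 ≈ 39.97.

α ≈ 55.20, β ≈ 39.97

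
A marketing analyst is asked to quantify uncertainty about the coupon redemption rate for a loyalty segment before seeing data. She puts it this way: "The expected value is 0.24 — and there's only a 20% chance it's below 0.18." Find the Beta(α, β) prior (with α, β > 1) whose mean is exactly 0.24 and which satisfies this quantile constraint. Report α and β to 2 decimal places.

α ≈ 8.91, β ≈ 28.20

With mean 0.24 fixed, write α = 0.24s, β = 0.76s where s = α+β.
Need P(θ < 0.18) = 0.2 under Beta(0.24s, 0.76s). Normal approximation: (q−m)/√(m(1−m)/s) ≈ z_{0.2} = -0.842, so s ≈ 0.24·0.76·(-0.842)²/(0.18−0.24)² = 35.9.
At s = 35.9: P(θ<0.18) ≈ 0.205. Adjusting to match 0.2 gives s ≈ 37.11.
So α = 0.24·37.11 ≈ 8.91, β = 0.76·37.11 ≈ 28.20.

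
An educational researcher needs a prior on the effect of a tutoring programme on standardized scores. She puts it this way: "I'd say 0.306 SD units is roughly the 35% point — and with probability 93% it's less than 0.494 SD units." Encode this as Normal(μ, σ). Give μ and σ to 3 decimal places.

For Normal(μ,σ), the p-quantile is μ + z_p·σ. Here z_{0.35} = -0.3853, z_{0.93} = 1.476.
So 0.306 = μ − 0.3853σ and 0.494 = μ + 1.476σ.
Subtracting: σ = (0.494 − 0.306)/(1.476 − (-0.3853)) = 0.101.
Then μ = 0.306 − (-0.3853)·0.101 = 0.345.

μ = 0.345, σ = 0.101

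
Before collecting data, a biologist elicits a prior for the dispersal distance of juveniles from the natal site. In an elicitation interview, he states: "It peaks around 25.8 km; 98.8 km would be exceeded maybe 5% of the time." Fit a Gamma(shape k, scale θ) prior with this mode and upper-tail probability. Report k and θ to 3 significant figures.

Gamma(k,θ) with k>1 has mode (k−1)θ, so θ = 25.8/(k−1).
Need P(X < 98.8) = 0.95 with θ tied to k this way. Start at k = 2, θ = 25.8: P(X<98.8) ≈ 0.895.
Too low — raise k to concentrate. Iterating converges to k ≈ 2.41.
Then θ = 25.8/(2.41−1) ≈ 18.3.

k ≈ 2.41, θ ≈ 18.3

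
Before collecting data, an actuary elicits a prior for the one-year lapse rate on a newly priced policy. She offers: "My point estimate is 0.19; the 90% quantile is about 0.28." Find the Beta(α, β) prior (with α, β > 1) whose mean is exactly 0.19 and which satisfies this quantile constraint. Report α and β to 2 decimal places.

With mean 0.19 fixed, write α = 0.19s, β = 0.81s where s = α+β.
Need P(θ < 0.28) = 0.9 under Beta(0.19s, 0.81s). Normal approximation: (q−m)/√(m(1−m)/s) ≈ z_{0.9} = 1.28, so s ≈ 0.19·0.81·(1.28)²/(0.28−0.19)² = 31.2.
At s = 31.2: P(θ<0.28) ≈ 0.894. Adjusting to match 0.9 gives s ≈ 33.20.
So α = 0.19·33.20 ≈ 6.31, β = 0.81·33.20 ≈ 26.89.

α ≈ 6.31, β ≈ 26.89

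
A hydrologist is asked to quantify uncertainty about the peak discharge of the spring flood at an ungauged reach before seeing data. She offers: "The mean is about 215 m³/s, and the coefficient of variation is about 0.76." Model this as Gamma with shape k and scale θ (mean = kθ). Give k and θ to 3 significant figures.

For Gamma(k, scale θ): mean = kθ, variance = kθ², so CV = 1/√k.
CV = 0.76, hence k = 1/CV² = 1.73.
Then θ = mean/k = 215/1.73 = 124.

k ≈ 1.73, θ ≈ 124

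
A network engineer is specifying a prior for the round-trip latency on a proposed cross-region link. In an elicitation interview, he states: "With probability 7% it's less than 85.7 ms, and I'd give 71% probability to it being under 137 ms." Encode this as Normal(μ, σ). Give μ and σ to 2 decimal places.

μ = 123.01, σ = 25.28

The p-quantile of Normal(μ,σ) is μ + z_p·σ, with z_{0.07} = -1.476 and z_{0.71} = 0.5534.
Eliminate σ: μ = (z₂·x₁ − z₁·x₂)/(z₂ − z₁) = (0.5534·85.7 − (-1.476)·137)/2.029 = 123.01.
Then σ = (x₂ − x₁)/(z₂ − z₁) = (137 − 85.7)/2.029 = 25.28.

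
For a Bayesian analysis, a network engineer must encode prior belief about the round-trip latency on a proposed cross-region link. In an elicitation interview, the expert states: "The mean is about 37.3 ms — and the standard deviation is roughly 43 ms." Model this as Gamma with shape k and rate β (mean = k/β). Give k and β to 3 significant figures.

k ≈ 0.752, β ≈ 0.0202

For Gamma(k, rate β): mean = k/β, variance = k/β², so CV = 1/√k.
CV = SD/mean = 43/37.3 = 1.153, hence k = 1/CV² = 0.752.
Then β = k/mean = 0.752/37.3 = 0.0202.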